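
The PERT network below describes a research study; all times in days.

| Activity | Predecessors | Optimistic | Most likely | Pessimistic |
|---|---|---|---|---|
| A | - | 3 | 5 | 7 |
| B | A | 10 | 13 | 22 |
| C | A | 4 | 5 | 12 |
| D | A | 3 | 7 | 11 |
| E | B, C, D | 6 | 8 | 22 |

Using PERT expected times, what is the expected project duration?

29 days

te_A = (3 + 4·5 + 7)/6 = 30/6 = 5
te_B = (10 + 4·13 + 22)/6 = 84/6 = 14
te_C = (4 + 4·5 + 12)/6 = 36/6 = 6
te_D = (3 + 4·7 + 11)/6 = 42/6 = 7
te_E = (6 + 4·8 + 22)/6 = 60/6 = 10

Forward pass:
ES_A = 0; EF_A = 5
ES_B = 5; EF_B = 5+14 = 19
ES_C = 5; EF_C = 5+6 = 11
ES_D = 5; EF_D = 5+7 = 12
ES_E = max(EF_B=19, EF_C=11, EF_D=12) = 19; EF_E = 19+10 = 29
Expected project duration μ = 29 days. Critical path: A → B → E.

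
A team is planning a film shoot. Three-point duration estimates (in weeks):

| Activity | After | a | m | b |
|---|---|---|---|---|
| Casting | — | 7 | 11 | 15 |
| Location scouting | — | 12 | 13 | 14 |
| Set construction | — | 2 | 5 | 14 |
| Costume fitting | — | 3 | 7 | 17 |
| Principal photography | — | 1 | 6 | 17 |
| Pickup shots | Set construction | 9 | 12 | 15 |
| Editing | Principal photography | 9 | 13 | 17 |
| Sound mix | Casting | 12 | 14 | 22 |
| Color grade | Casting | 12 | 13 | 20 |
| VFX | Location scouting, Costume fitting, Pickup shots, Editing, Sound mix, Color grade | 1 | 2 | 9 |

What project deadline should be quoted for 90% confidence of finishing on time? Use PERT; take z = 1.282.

te_Casting = (7 + 4·11 + 15)/6 = 66/6 = 11; σ²_Casting = ((15−7)/6)² = 1.778
te_Location scouting = (12 + 4·13 + 14)/6 = 78/6 = 13; σ²_Location scouting = ((14−12)/6)² = 0.111
te_Set construction = (2 + 4·5 + 14)/6 = 36/6 = 6; σ²_Set construction = ((14−2)/6)² = 4.000
te_Costume fitting = (3 + 4·7 + 17)/6 = 48/6 = 8; σ²_Costume fitting = ((17−3)/6)² = 5.444
te_Principal photography = (1 + 4·6 + 17)/6 = 42/6 = 7; σ²_Principal photography = ((17−1)/6)² = 7.111
te_Pickup shots = (9 + 4·12 + 15)/6 = 72/6 = 12; σ²_Pickup shots = ((15−9)/6)² = 1.000
te_Editing = (9 + 4·13 + 17)/6 = 78/6 = 13; σ²_Editing = ((17−9)/6)² = 1.778
te_Sound mix = (12 + 4·14 + 22)/6 = 90/6 = 15; σ²_Sound mix = ((22−12)/6)² = 2.778
te_Color grade = (12 + 4·13 + 20)/6 = 84/6 = 14; σ²_Color grade = ((20−12)/6)² = 1.778
te_VFX = (1 + 4·2 + 9)/6 = 18/6 = 3; σ²_VFX = ((9−1)/6)² = 1.778

Forward pass:
ES_Casting = 0; EF_Casting = 11
ES_Location scouting = 0; EF_Location scouting = 13
ES_Set construction = 0; EF_Set construction = 6
ES_Costume fitting = 0; EF_Costume fitting = 8
ES_Principal photography = 0; EF_Principal photography = 7
ES_Pickup shots = 6; EF_Pickup shots = 6+12 = 18
ES_Editing = 7; EF_Editing = 7+13 = 20
ES_Sound mix = 11; EF_Sound mix = 11+15 = 26
ES_Color grade = 11; EF_Color grade = 11+14 = 25
ES_VFX = max(EF_Location scouting=13, EF_Costume fitting=8, EF_Pickup shots=18, EF_Editing=20, EF_Sound mix=26, EF_Color grade=25) = 26; EF_VFX = 26+3 = 29
Expected project duration μ = 29 weeks. Critical path: Casting → Sound mix → VFX.

Variance along critical path = 1.778 + 2.778 + 1.778 = 6.333; σ = 2.517 weeks.
D = μ + z·σ = 29 + 1.282·2.517 = 32.2 weeks

32.2 weeks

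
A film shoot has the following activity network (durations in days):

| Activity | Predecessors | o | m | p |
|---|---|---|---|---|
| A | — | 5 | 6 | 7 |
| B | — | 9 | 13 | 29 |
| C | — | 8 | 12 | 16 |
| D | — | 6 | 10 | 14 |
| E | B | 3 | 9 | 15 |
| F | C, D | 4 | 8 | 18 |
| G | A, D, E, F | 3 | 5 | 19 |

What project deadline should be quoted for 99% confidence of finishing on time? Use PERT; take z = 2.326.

te_A = (5 + 4·6 + 7)/6 = 36/6 = 6; σ²_A = ((7−5)/6)² = 0.111
te_B = (9 + 4·13 + 29)/6 = 90/6 = 15; σ²_B = ((29−9)/6)² = 11.111
te_C = (8 + 4·12 + 16)/6 = 72/6 = 12; σ²_C = ((16−8)/6)² = 1.778
te_D = (6 + 4·10 + 14)/6 = 60/6 = 10; σ²_D = ((14−6)/6)² = 1.778
te_E = (3 + 4·9 + 15)/6 = 54/6 = 9; σ²_E = ((15−3)/6)² = 4.000
te_F = (4 + 4·8 + 18)/6 = 54/6 = 9; σ²_F = ((18−4)/6)² = 5.444
te_G = (3 + 4·5 + 19)/6 = 42/6 = 7; σ²_G = ((19−3)/6)² = 7.111

Forward pass:
ES_A = 0; EF_A = 6
ES_B = 0; EF_B = 15
ES_C = 0; EF_C = 12
ES_D = 0; EF_D = 10
ES_E = 15; EF_E = 15+9 = 24
ES_F = max(EF_C=12, EF_D=10) = 12; EF_F = 12+9 = 21
ES_G = max(EF_A=6, EF_D=10, EF_E=24, EF_F=21) = 24; EF_G = 24+7 = 31
Expected project duration μ = 31 days. Critical path: B → E → G.

Variance along critical path = 11.111 + 4.000 + 7.111 = 22.222; σ = 4.714 days.
D = μ + z·σ = 31 + 2.326·4.714 = 42.0 days

42.0 days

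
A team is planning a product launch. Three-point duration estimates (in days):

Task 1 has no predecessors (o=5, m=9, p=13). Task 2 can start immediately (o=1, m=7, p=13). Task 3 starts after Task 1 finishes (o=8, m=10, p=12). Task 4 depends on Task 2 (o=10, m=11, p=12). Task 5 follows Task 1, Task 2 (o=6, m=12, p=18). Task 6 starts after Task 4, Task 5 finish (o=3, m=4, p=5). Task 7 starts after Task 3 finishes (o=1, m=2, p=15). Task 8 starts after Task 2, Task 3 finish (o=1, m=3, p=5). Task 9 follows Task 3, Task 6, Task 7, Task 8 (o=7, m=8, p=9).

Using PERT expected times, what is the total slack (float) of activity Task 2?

te_Task 1 = (5 + 4·9 + 13)/6 = 54/6 = 9
te_Task 2 = (1 + 4·7 + 13)/6 = 42/6 = 7
te_Task 3 = (8 + 4·10 + 12)/6 = 60/6 = 10
te_Task 4 = (10 + 4·11 + 12)/6 = 66/6 = 11
te_Task 5 = (6 + 4·12 + 18)/6 = 72/6 = 12
te_Task 6 = (3 + 4·4 + 5)/6 = 24/6 = 4
te_Task 7 = (1 + 4·2 + 15)/6 = 24/6 = 4
te_Task 8 = (1 + 4·3 + 5)/6 = 18/6 = 3
te_Task 9 = (7 + 4·8 + 9)/6 = 48/6 = 8

Forward pass:
ES_Task 1 = 0; EF_Task 1 = 9
ES_Task 2 = 0; EF_Task 2 = 7
ES_Task 3 = 9; EF_Task 3 = 9+10 = 19
ES_Task 4 = 7; EF_Task 4 = 7+11 = 18
ES_Task 5 = max(EF_Task 1=9, EF_Task 2=7) = 9; EF_Task 5 = 9+12 = 21
ES_Task 6 = max(EF_Task 4=18, EF_Task 5=21) = 21; EF_Task 6 = 21+4 = 25
ES_Task 7 = 19; EF_Task 7 = 19+4 = 23
ES_Task 8 = max(EF_Task 2=7, EF_Task 3=19) = 19; EF_Task 8 = 19+3 = 22
ES_Task 9 = max(EF_Task 3=19, EF_Task 6=25, EF_Task 7=23, EF_Task 8=22) = 25; EF_Task 9 = 25+8 = 33
Expected project duration μ = 33 days. Critical path: Task 1 → Task 5 → Task 6 → Task 9.

Backward pass:
LF_Task 9 = 33; LS_Task 9 = 33−8 = 25
LF_Task 8 = LS_Task 9 = 25; LS_Task 8 = 25−3 = 22
LF_Task 7 = LS_Task 9 = 25; LS_Task 7 = 25−4 = 21
LF_Task 6 = LS_Task 9 = 25; LS_Task 6 = 25−4 = 21
LF_Task 5 = LS_Task 6 = 21; LS_Task 5 = 21−12 = 9
LF_Task 4 = LS_Task 6 = 21; LS_Task 4 = 21−11 = 10
LF_Task 3 = min(LS_Task 7=21, LS_Task 8=22, LS_Task 9=25) = 21; LS_Task 3 = 21−10 = 11
LF_Task 2 = min(LS_Task 4=10, LS_Task 5=9, LS_Task 8=22) = 9; LS_Task 2 = 9−7 = 2
LF_Task 1 = min(LS_Task 3=11, LS_Task 5=9) = 9; LS_Task 1 = 9−9 = 0
Slack_Task 2 = LS_Task 2 − ES_Task 2 = 2 − 0 = 2

2 days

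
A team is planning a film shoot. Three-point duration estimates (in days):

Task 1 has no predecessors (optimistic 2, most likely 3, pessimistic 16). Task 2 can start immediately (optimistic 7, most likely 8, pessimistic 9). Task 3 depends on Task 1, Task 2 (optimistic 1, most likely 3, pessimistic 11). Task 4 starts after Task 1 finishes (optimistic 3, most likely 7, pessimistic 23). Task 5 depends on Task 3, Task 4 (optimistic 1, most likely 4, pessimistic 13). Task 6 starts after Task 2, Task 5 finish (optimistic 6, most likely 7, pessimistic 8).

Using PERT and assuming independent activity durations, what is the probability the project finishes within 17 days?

0.024

te_Task 1 = (2 + 4·3 + 16)/6 = 30/6 = 5; σ²_Task 1 = ((16−2)/6)² = 5.444
te_Task 2 = (7 + 4·8 + 9)/6 = 48/6 = 8; σ²_Task 2 = ((9−7)/6)² = 0.111
te_Task 3 = (1 + 4·3 + 11)/6 = 24/6 = 4; σ²_Task 3 = ((11−1)/6)² = 2.778
te_Task 4 = (3 + 4·7 + 23)/6 = 54/6 = 9; σ²_Task 4 = ((23−3)/6)² = 11.111
te_Task 5 = (1 + 4·4 + 13)/6 = 30/6 = 5; σ²_Task 5 = ((13−1)/6)² = 4.000
te_Task 6 = (6 + 4·7 + 8)/6 = 42/6 = 7; σ²_Task 6 = ((8−6)/6)² = 0.111

Forward pass:
ES_Task 1 = 0; EF_Task 1 = 5
ES_Task 2 = 0; EF_Task 2 = 8
ES_Task 3 = max(EF_Task 1=5, EF_Task 2=8) = 8; EF_Task 3 = 8+4 = 12
ES_Task 4 = 5; EF_Task 4 = 5+9 = 14
ES_Task 5 = max(EF_Task 3=12, EF_Task 4=14) = 14; EF_Task 5 = 14+5 = 19
ES_Task 6 = max(EF_Task 2=8, EF_Task 5=19) = 19; EF_Task 6 = 19+7 = 26
Expected project duration μ = 26 days. Critical path: Task 1 → Task 4 → Task 5 → Task 6.

Variance along critical path = 5.444 + 11.111 + 4.000 + 0.111 = 20.667; σ = √20.667 = 4.546 days.
Z = (17 − 26) / 4.546 = -1.980
P(T ≤ 17) = Φ(-1.980) ≈ 0.024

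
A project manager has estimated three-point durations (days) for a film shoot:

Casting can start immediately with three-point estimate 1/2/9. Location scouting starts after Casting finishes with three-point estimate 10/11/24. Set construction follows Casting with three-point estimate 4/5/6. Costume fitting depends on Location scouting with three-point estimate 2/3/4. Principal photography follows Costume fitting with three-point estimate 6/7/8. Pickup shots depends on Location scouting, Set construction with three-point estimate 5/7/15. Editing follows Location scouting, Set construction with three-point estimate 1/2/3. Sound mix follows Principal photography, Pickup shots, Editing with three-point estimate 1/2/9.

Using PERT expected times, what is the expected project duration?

te_Casting = (1 + 4·2 + 9)/6 = 18/6 = 3
te_Location scouting = (10 + 4·11 + 24)/6 = 78/6 = 13
te_Set construction = (4 + 4·5 + 6)/6 = 30/6 = 5
te_Costume fitting = (2 + 4·3 + 4)/6 = 18/6 = 3
te_Principal photography = (6 + 4·7 + 8)/6 = 42/6 = 7
te_Pickup shots = (5 + 4·7 + 15)/6 = 48/6 = 8
te_Editing = (1 + 4·2 + 3)/6 = 12/6 = 2
te_Sound mix = (1 + 4·2 + 9)/6 = 18/6 = 3

Forward pass:
ES_Casting = 0; EF_Casting = 3
ES_Location scouting = 3; EF_Location scouting = 3+13 = 16
ES_Set construction = 3; EF_Set construction = 3+5 = 8
ES_Costume fitting = 16; EF_Costume fitting = 16+3 = 19
ES_Principal photography = 19; EF_Principal photography = 19+7 = 26
ES_Pickup shots = max(EF_Location scouting=16, EF_Set construction=8) = 16; EF_Pickup shots = 16+8 = 24
ES_Editing = max(EF_Location scouting=16, EF_Set construction=8) = 16; EF_Editing = 16+2 = 18
ES_Sound mix = max(EF_Principal photography=26, EF_Pickup shots=24, EF_Editing=18) = 26; EF_Sound mix = 26+3 = 29
Expected project duration μ = 29 days. Critical path: Casting → Location scouting → Costume fitting → Principal photography → Sound mix.

29 days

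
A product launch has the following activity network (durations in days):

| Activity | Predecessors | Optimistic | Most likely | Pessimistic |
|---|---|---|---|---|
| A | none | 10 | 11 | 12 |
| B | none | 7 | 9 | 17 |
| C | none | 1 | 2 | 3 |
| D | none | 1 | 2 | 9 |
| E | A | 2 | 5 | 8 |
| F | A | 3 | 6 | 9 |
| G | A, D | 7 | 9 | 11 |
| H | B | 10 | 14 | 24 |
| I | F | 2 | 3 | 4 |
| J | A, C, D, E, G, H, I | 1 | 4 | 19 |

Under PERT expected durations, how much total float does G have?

te_A = (10 + 4·11 + 12)/6 = 66/6 = 11
te_B = (7 + 4·9 + 17)/6 = 60/6 = 10
te_C = (1 + 4·2 + 3)/6 = 12/6 = 2
te_D = (1 + 4·2 + 9)/6 = 18/6 = 3
te_E = (2 + 4·5 + 8)/6 = 30/6 = 5
te_F = (3 + 4·6 + 9)/6 = 36/6 = 6
te_G = (7 + 4·9 + 11)/6 = 54/6 = 9
te_H = (10 + 4·14 + 24)/6 = 90/6 = 15
te_I = (2 + 4·3 + 4)/6 = 18/6 = 3
te_J = (1 + 4·4 + 19)/6 = 36/6 = 6

Forward pass:
ES_A = 0; EF_A = 11
ES_B = 0; EF_B = 10
ES_C = 0; EF_C = 2
ES_D = 0; EF_D = 3
ES_E = 11; EF_E = 11+5 = 16
ES_F = 11; EF_F = 11+6 = 17
ES_G = max(EF_A=11, EF_D=3) = 11; EF_G = 11+9 = 20
ES_H = 10; EF_H = 10+15 = 25
ES_I = 17; EF_I = 17+3 = 20
ES_J = max(EF_A=11, EF_C=2, EF_D=3, EF_E=16, EF_G=20, EF_H=25, EF_I=20) = 25; EF_J = 25+6 = 31
Expected project duration μ = 31 days. Critical path: B → H → J.

Backward pass:
LF_J = 31; LS_J = 31−6 = 25
LF_I = LS_J = 25; LS_I = 25−3 = 22
LF_H = LS_J = 25; LS_H = 25−15 = 10
LF_G = LS_J = 25; LS_G = 25−9 = 16
LF_F = LS_I = 22; LS_F = 22−6 = 16
LF_E = LS_J = 25; LS_E = 25−5 = 20
LF_D = min(LS_G=16, LS_J=25) = 16; LS_D = 16−3 = 13
LF_C = LS_J = 25; LS_C = 25−2 = 23
LF_B = LS_H = 10; LS_B = 10−10 = 0
LF_A = min(LS_E=20, LS_F=16, LS_G=16, LS_J=25) = 16; LS_A = 16−11 = 5
Slack_G = LS_G − ES_G = 16 − 11 = 5

5 days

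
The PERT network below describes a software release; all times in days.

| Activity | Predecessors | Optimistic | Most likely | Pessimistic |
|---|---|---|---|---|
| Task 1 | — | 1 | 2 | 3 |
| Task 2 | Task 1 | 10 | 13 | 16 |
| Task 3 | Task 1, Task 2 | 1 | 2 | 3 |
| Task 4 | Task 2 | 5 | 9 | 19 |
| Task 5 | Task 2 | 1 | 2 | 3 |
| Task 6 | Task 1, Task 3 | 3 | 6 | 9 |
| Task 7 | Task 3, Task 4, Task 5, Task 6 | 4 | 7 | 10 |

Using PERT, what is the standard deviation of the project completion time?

te_Task 1 = (1 + 4·2 + 3)/6 = 12/6 = 2; σ²_Task 1 = ((3−1)/6)² = 0.111
te_Task 2 = (10 + 4·13 + 16)/6 = 78/6 = 13; σ²_Task 2 = ((16−10)/6)² = 1.000
te_Task 3 = (1 + 4·2 + 3)/6 = 12/6 = 2; σ²_Task 3 = ((3−1)/6)² = 0.111
te_Task 4 = (5 + 4·9 + 19)/6 = 60/6 = 10; σ²_Task 4 = ((19−5)/6)² = 5.444
te_Task 5 = (1 + 4·2 + 3)/6 = 12/6 = 2; σ²_Task 5 = ((3−1)/6)² = 0.111
te_Task 6 = (3 + 4·6 + 9)/6 = 36/6 = 6; σ²_Task 6 = ((9−3)/6)² = 1.000
te_Task 7 = (4 + 4·7 + 10)/6 = 42/6 = 7; σ²_Task 7 = ((10−4)/6)² = 1.000

Forward pass:
ES_Task 1 = 0; EF_Task 1 = 2
ES_Task 2 = 2; EF_Task 2 = 2+13 = 15
ES_Task 3 = max(EF_Task 1=2, EF_Task 2=15) = 15; EF_Task 3 = 15+2 = 17
ES_Task 4 = 15; EF_Task 4 = 15+10 = 25
ES_Task 5 = 15; EF_Task 5 = 15+2 = 17
ES_Task 6 = max(EF_Task 1=2, EF_Task 3=17) = 17; EF_Task 6 = 17+6 = 23
ES_Task 7 = max(EF_Task 3=17, EF_Task 4=25, EF_Task 5=17, EF_Task 6=23) = 25; EF_Task 7 = 25+7 = 32
Expected project duration μ = 32 days. Critical path: Task 1 → Task 2 → Task 4 → Task 7.

Variance along critical path = 0.111 + 1.000 + 5.444 + 1.000 = 7.556
σ = √7.556 = 2.749 days

2.75 days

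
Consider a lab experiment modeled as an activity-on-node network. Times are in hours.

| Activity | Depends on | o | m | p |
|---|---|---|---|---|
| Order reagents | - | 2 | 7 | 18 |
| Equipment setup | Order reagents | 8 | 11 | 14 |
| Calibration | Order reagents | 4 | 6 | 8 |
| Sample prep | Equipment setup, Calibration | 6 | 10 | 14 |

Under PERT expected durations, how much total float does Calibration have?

5 hours

te_Order reagents = (2 + 4·7 + 18)/6 = 48/6 = 8
te_Equipment setup = (8 + 4·11 + 14)/6 = 66/6 = 11
te_Calibration = (4 + 4·6 + 8)/6 = 36/6 = 6
te_Sample prep = (6 + 4·10 + 14)/6 = 60/6 = 10

Forward pass:
ES_Order reagents = 0; EF_Order reagents = 8
ES_Equipment setup = 8; EF_Equipment setup = 8+11 = 19
ES_Calibration = 8; EF_Calibration = 8+6 = 14
ES_Sample prep = max(EF_Equipment setup=19, EF_Calibration=14) = 19; EF_Sample prep = 19+10 = 29
Expected project duration μ = 29 hours. Critical path: Order reagents → Equipment setup → Sample prep.

Backward pass:
LF_Sample prep = 29; LS_Sample prep = 29−10 = 19
LF_Calibration = LS_Sample prep = 19; LS_Calibration = 19−6 = 13
LF_Equipment setup = LS_Sample prep = 19; LS_Equipment setup = 19−11 = 8
LF_Order reagents = min(LS_Equipment setup=8, LS_Calibration=13) = 8; LS_Order reagents = 8−8 = 0
Slack_Calibration = LS_Calibration − ES_Calibration = 13 − 8 = 5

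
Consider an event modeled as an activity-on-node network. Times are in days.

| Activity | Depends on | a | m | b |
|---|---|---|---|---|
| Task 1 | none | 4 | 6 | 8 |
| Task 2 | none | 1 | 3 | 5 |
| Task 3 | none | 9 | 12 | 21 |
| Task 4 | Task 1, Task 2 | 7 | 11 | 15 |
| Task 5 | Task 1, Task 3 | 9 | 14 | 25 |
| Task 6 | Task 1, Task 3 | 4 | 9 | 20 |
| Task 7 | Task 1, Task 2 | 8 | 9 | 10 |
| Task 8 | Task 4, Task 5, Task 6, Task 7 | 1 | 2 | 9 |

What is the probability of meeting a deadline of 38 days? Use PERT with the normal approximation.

te_Task 1 = (4 + 4·6 + 8)/6 = 36/6 = 6; σ²_Task 1 = ((8−4)/6)² = 0.444
te_Task 2 = (1 + 4·3 + 5)/6 = 18/6 = 3; σ²_Task 2 = ((5−1)/6)² = 0.444
te_Task 3 = (9 + 4·12 + 21)/6 = 78/6 = 13; σ²_Task 3 = ((21−9)/6)² = 4.000
te_Task 4 = (7 + 4·11 + 15)/6 = 66/6 = 11; σ²_Task 4 = ((15−7)/6)² = 1.778
te_Task 5 = (9 + 4·14 + 25)/6 = 90/6 = 15; σ²_Task 5 = ((25−9)/6)² = 7.111
te_Task 6 = (4 + 4·9 + 20)/6 = 60/6 = 10; σ²_Task 6 = ((20−4)/6)² = 7.111
te_Task 7 = (8 + 4·9 + 10)/6 = 54/6 = 9; σ²_Task 7 = ((10−8)/6)² = 0.111
te_Task 8 = (1 + 4·2 + 9)/6 = 18/6 = 3; σ²_Task 8 = ((9−1)/6)² = 1.778

Forward pass:
ES_Task 1 = 0; EF_Task 1 = 6
ES_Task 2 = 0; EF_Task 2 = 3
ES_Task 3 = 0; EF_Task 3 = 13
ES_Task 4 = max(EF_Task 1=6, EF_Task 2=3) = 6; EF_Task 4 = 6+11 = 17
ES_Task 5 = max(EF_Task 1=6, EF_Task 3=13) = 13; EF_Task 5 = 13+15 = 28
ES_Task 6 = max(EF_Task 1=6, EF_Task 3=13) = 13; EF_Task 6 = 13+10 = 23
ES_Task 7 = max(EF_Task 1=6, EF_Task 2=3) = 6; EF_Task 7 = 6+9 = 15
ES_Task 8 = max(EF_Task 4=17, EF_Task 5=28, EF_Task 6=23, EF_Task 7=15) = 28; EF_Task 8 = 28+3 = 31
Expected project duration μ = 31 days. Critical path: Task 3 → Task 5 → Task 8.

Variance along critical path = 4.000 + 7.111 + 1.778 = 12.889; σ = √12.889 = 3.590 days.
Z = (38 − 31) / 3.590 = 1.950
P(T ≤ 38) = Φ(1.950) ≈ 0.974

0.974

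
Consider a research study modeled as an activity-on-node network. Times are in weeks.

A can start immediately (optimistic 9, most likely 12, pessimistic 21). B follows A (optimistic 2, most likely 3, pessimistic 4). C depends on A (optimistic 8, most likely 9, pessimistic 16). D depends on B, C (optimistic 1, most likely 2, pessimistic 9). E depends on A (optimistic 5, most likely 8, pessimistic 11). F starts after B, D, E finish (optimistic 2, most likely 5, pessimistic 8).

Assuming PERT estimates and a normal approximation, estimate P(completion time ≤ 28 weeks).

te_A = (9 + 4·12 + 21)/6 = 78/6 = 13; σ²_A = ((21−9)/6)² = 4.000
te_B = (2 + 4·3 + 4)/6 = 18/6 = 3; σ²_B = ((4−2)/6)² = 0.111
te_C = (8 + 4·9 + 16)/6 = 60/6 = 10; σ²_C = ((16−8)/6)² = 1.778
te_D = (1 + 4·2 + 9)/6 = 18/6 = 3; σ²_D = ((9−1)/6)² = 1.778
te_E = (5 + 4·8 + 11)/6 = 48/6 = 8; σ²_E = ((11−5)/6)² = 1.000
te_F = (2 + 4·5 + 8)/6 = 30/6 = 5; σ²_F = ((8−2)/6)² = 1.000

Forward pass:
ES_A = 0; EF_A = 13
ES_B = 13; EF_B = 13+3 = 16
ES_C = 13; EF_C = 13+10 = 23
ES_D = max(EF_B=16, EF_C=23) = 23; EF_D = 23+3 = 26
ES_E = 13; EF_E = 13+8 = 21
ES_F = max(EF_B=16, EF_D=26, EF_E=21) = 26; EF_F = 26+5 = 31
Expected project duration μ = 31 weeks. Critical path: A → C → D → F.

Variance along critical path = 4.000 + 1.778 + 1.778 + 1.000 = 8.556; σ = √8.556 = 2.925 weeks.
Z = (28 − 31) / 2.925 = -1.026
P(T ≤ 28) = Φ(-1.026) ≈ 0.153

0.153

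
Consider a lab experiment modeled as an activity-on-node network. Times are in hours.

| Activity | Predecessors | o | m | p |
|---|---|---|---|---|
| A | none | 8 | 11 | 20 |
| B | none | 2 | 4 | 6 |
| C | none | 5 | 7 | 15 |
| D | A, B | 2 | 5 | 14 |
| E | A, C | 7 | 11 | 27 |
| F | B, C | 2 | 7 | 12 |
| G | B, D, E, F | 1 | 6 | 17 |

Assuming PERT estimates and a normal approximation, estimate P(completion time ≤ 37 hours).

0.856

te_A = (8 + 4·11 + 20)/6 = 72/6 = 12; σ²_A = ((20−8)/6)² = 4.000
te_B = (2 + 4·4 + 6)/6 = 24/6 = 4; σ²_B = ((6−2)/6)² = 0.444
te_C = (5 + 4·7 + 15)/6 = 48/6 = 8; σ²_C = ((15−5)/6)² = 2.778
te_D = (2 + 4·5 + 14)/6 = 36/6 = 6; σ²_D = ((14−2)/6)² = 4.000
te_E = (7 + 4·11 + 27)/6 = 78/6 = 13; σ²_E = ((27−7)/6)² = 11.111
te_F = (2 + 4·7 + 12)/6 = 42/6 = 7; σ²_F = ((12−2)/6)² = 2.778
te_G = (1 + 4·6 + 17)/6 = 42/6 = 7; σ²_G = ((17−1)/6)² = 7.111

Forward pass:
ES_A = 0; EF_A = 12
ES_B = 0; EF_B = 4
ES_C = 0; EF_C = 8
ES_D = max(EF_A=12, EF_B=4) = 12; EF_D = 12+6 = 18
ES_E = max(EF_A=12, EF_C=8) = 12; EF_E = 12+13 = 25
ES_F = max(EF_B=4, EF_C=8) = 8; EF_F = 8+7 = 15
ES_G = max(EF_B=4, EF_D=18, EF_E=25, EF_F=15) = 25; EF_G = 25+7 = 32
Expected project duration μ = 32 hours. Critical path: A → E → G.

Variance along critical path = 4.000 + 11.111 + 7.111 = 22.222; σ = √22.222 = 4.714 hours.
Z = (37 − 32) / 4.714 = 1.061
P(T ≤ 37) = Φ(1.061) ≈ 0.856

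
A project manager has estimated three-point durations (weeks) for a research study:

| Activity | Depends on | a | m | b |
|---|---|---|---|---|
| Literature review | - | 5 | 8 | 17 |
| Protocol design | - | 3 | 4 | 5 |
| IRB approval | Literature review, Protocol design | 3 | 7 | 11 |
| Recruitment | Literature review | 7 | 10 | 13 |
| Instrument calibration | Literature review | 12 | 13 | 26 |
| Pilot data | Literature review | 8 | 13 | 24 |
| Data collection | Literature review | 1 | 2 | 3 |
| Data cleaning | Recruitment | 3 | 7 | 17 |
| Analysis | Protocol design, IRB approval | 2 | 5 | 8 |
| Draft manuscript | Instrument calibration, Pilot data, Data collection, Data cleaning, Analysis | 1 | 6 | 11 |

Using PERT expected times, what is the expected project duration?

33 weeks

te_Literature review = (5 + 4·8 + 17)/6 = 54/6 = 9
te_Protocol design = (3 + 4·4 + 5)/6 = 24/6 = 4
te_IRB approval = (3 + 4·7 + 11)/6 = 42/6 = 7
te_Recruitment = (7 + 4·10 + 13)/6 = 60/6 = 10
te_Instrument calibration = (12 + 4·13 + 26)/6 = 90/6 = 15
te_Pilot data = (8 + 4·13 + 24)/6 = 84/6 = 14
te_Data collection = (1 + 4·2 + 3)/6 = 12/6 = 2
te_Data cleaning = (3 + 4·7 + 17)/6 = 48/6 = 8
te_Analysis = (2 + 4·5 + 8)/6 = 30/6 = 5
te_Draft manuscript = (1 + 4·6 + 11)/6 = 36/6 = 6

Forward pass:
ES_Literature review = 0; EF_Literature review = 9
ES_Protocol design = 0; EF_Protocol design = 4
ES_IRB approval = max(EF_Literature review=9, EF_Protocol design=4) = 9; EF_IRB approval = 9+7 = 16
ES_Recruitment = 9; EF_Recruitment = 9+10 = 19
ES_Instrument calibration = 9; EF_Instrument calibration = 9+15 = 24
ES_Pilot data = 9; EF_Pilot data = 9+14 = 23
ES_Data collection = 9; EF_Data collection = 9+2 = 11
ES_Data cleaning = 19; EF_Data cleaning = 19+8 = 27
ES_Analysis = max(EF_Protocol design=4, EF_IRB approval=16) = 16; EF_Analysis = 16+5 = 21
ES_Draft manuscript = max(EF_Instrument calibration=24, EF_Pilot data=23, EF_Data collection=11, EF_Data cleaning=27, EF_Analysis=21) = 27; EF_Draft manuscript = 27+6 = 33
Expected project duration μ = 33 weeks. Critical path: Literature review → Recruitment → Data cleaning → Draft manuscript.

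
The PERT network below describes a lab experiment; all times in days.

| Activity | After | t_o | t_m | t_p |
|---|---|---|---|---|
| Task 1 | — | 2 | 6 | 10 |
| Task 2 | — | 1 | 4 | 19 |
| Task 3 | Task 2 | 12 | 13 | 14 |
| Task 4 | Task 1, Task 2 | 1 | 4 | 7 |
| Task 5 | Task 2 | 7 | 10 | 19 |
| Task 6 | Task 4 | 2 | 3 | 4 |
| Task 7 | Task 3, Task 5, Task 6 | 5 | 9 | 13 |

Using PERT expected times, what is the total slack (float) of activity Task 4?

te_Task 1 = (2 + 4·6 + 10)/6 = 36/6 = 6
te_Task 2 = (1 + 4·4 + 19)/6 = 36/6 = 6
te_Task 3 = (12 + 4·13 + 14)/6 = 78/6 = 13
te_Task 4 = (1 + 4·4 + 7)/6 = 24/6 = 4
te_Task 5 = (7 + 4·10 + 19)/6 = 66/6 = 11
te_Task 6 = (2 + 4·3 + 4)/6 = 18/6 = 3
te_Task 7 = (5 + 4·9 + 13)/6 = 54/6 = 9

Forward pass:
ES_Task 1 = 0; EF_Task 1 = 6
ES_Task 2 = 0; EF_Task 2 = 6
ES_Task 3 = 6; EF_Task 3 = 6+13 = 19
ES_Task 4 = max(EF_Task 1=6, EF_Task 2=6) = 6; EF_Task 4 = 6+4 = 10
ES_Task 5 = 6; EF_Task 5 = 6+11 = 17
ES_Task 6 = 10; EF_Task 6 = 10+3 = 13
ES_Task 7 = max(EF_Task 3=19, EF_Task 5=17, EF_Task 6=13) = 19; EF_Task 7 = 19+9 = 28
Expected project duration μ = 28 days. Critical path: Task 2 → Task 3 → Task 7.

Backward pass:
LF_Task 7 = 28; LS_Task 7 = 28−9 = 19
LF_Task 6 = LS_Task 7 = 19; LS_Task 6 = 19−3 = 16
LF_Task 5 = LS_Task 7 = 19; LS_Task 5 = 19−11 = 8
LF_Task 4 = LS_Task 6 = 16; LS_Task 4 = 16−4 = 12
LF_Task 3 = LS_Task 7 = 19; LS_Task 3 = 19−13 = 6
LF_Task 2 = min(LS_Task 3=6, LS_Task 4=12, LS_Task 5=8) = 6; LS_Task 2 = 6−6 = 0
LF_Task 1 = LS_Task 4 = 12; LS_Task 1 = 12−6 = 6
Slack_Task 4 = LS_Task 4 − ES_Task 4 = 12 − 6 = 6

6 days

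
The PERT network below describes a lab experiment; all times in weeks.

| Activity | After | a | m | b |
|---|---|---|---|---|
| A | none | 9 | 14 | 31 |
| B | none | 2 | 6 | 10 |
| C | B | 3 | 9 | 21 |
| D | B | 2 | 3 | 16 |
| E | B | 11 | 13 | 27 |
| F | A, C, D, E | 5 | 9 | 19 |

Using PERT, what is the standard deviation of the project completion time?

3.79 weeks

te_A = (9 + 4·14 + 31)/6 = 96/6 = 16; σ²_A = ((31−9)/6)² = 13.444
te_B = (2 + 4·6 + 10)/6 = 36/6 = 6; σ²_B = ((10−2)/6)² = 1.778
te_C = (3 + 4·9 + 21)/6 = 60/6 = 10; σ²_C = ((21−3)/6)² = 9.000
te_D = (2 + 4·3 + 16)/6 = 30/6 = 5; σ²_D = ((16−2)/6)² = 5.444
te_E = (11 + 4·13 + 27)/6 = 90/6 = 15; σ²_E = ((27−11)/6)² = 7.111
te_F = (5 + 4·9 + 19)/6 = 60/6 = 10; σ²_F = ((19−5)/6)² = 5.444

Forward pass:
ES_A = 0; EF_A = 16
ES_B = 0; EF_B = 6
ES_C = 6; EF_C = 6+10 = 16
ES_D = 6; EF_D = 6+5 = 11
ES_E = 6; EF_E = 6+15 = 21
ES_F = max(EF_A=16, EF_C=16, EF_D=11, EF_E=21) = 21; EF_F = 21+10 = 31
Expected project duration μ = 31 weeks. Critical path: B → E → F.

Variance along critical path = 1.778 + 7.111 + 5.444 = 14.333
σ = √14.333 = 3.786 weeks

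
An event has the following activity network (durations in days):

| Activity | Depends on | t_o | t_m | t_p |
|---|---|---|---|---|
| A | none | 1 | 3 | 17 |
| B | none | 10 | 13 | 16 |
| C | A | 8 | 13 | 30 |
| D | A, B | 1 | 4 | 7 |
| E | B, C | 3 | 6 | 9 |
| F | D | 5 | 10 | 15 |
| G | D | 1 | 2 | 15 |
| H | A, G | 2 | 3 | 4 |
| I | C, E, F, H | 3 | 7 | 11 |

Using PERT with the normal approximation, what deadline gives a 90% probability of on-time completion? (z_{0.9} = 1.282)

te_A = (1 + 4·3 + 17)/6 = 30/6 = 5; σ²_A = ((17−1)/6)² = 7.111
te_B = (10 + 4·13 + 16)/6 = 78/6 = 13; σ²_B = ((16−10)/6)² = 1.000
te_C = (8 + 4·13 + 30)/6 = 90/6 = 15; σ²_C = ((30−8)/6)² = 13.444
te_D = (1 + 4·4 + 7)/6 = 24/6 = 4; σ²_D = ((7−1)/6)² = 1.000
te_E = (3 + 4·6 + 9)/6 = 36/6 = 6; σ²_E = ((9−3)/6)² = 1.000
te_F = (5 + 4·10 + 15)/6 = 60/6 = 10; σ²_F = ((15−5)/6)² = 2.778
te_G = (1 + 4·2 + 15)/6 = 24/6 = 4; σ²_G = ((15−1)/6)² = 5.444
te_H = (2 + 4·3 + 4)/6 = 18/6 = 3; σ²_H = ((4−2)/6)² = 0.111
te_I = (3 + 4·7 + 11)/6 = 42/6 = 7; σ²_I = ((11−3)/6)² = 1.778

Forward pass:
ES_A = 0; EF_A = 5
ES_B = 0; EF_B = 13
ES_C = 5; EF_C = 5+15 = 20
ES_D = max(EF_A=5, EF_B=13) = 13; EF_D = 13+4 = 17
ES_E = max(EF_B=13, EF_C=20) = 20; EF_E = 20+6 = 26
ES_F = 17; EF_F = 17+10 = 27
ES_G = 17; EF_G = 17+4 = 21
ES_H = max(EF_A=5, EF_G=21) = 21; EF_H = 21+3 = 24
ES_I = max(EF_C=20, EF_E=26, EF_F=27, EF_H=24) = 27; EF_I = 27+7 = 34
Expected project duration μ = 34 days. Critical path: B → D → F → I.

Variance along critical path = 1.000 + 1.000 + 2.778 + 1.778 = 6.556; σ = 2.560 days.
D = μ + z·σ = 34 + 1.282·2.560 = 37.3 days

37.3 days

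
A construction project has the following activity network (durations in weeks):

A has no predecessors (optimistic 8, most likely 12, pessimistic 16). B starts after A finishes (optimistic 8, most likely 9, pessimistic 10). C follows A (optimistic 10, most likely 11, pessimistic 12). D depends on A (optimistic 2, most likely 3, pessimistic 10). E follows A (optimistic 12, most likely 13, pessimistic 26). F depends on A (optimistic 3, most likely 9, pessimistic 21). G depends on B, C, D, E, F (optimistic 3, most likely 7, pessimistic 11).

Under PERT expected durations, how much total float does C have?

4 weeks

te_A = (8 + 4·12 + 16)/6 = 72/6 = 12
te_B = (8 + 4·9 + 10)/6 = 54/6 = 9
te_C = (10 + 4·11 + 12)/6 = 66/6 = 11
te_D = (2 + 4·3 + 10)/6 = 24/6 = 4
te_E = (12 + 4·13 + 26)/6 = 90/6 = 15
te_F = (3 + 4·9 + 21)/6 = 60/6 = 10
te_G = (3 + 4·7 + 11)/6 = 42/6 = 7

Forward pass:
ES_A = 0; EF_A = 12
ES_B = 12; EF_B = 12+9 = 21
ES_C = 12; EF_C = 12+11 = 23
ES_D = 12; EF_D = 12+4 = 16
ES_E = 12; EF_E = 12+15 = 27
ES_F = 12; EF_F = 12+10 = 22
ES_G = max(EF_B=21, EF_C=23, EF_D=16, EF_E=27, EF_F=22) = 27; EF_G = 27+7 = 34
Expected project duration μ = 34 weeks. Critical path: A → E → G.

Backward pass:
LF_G = 34; LS_G = 34−7 = 27
LF_F = LS_G = 27; LS_F = 27−10 = 17
LF_E = LS_G = 27; LS_E = 27−15 = 12
LF_D = LS_G = 27; LS_D = 27−4 = 23
LF_C = LS_G = 27; LS_C = 27−11 = 16
LF_B = LS_G = 27; LS_B = 27−9 = 18
LF_A = min(LS_B=18, LS_C=16, LS_D=23, LS_E=12, LS_F=17) = 12; LS_A = 12−12 = 0
Slack_C = LS_C − ES_C = 16 − 12 = 4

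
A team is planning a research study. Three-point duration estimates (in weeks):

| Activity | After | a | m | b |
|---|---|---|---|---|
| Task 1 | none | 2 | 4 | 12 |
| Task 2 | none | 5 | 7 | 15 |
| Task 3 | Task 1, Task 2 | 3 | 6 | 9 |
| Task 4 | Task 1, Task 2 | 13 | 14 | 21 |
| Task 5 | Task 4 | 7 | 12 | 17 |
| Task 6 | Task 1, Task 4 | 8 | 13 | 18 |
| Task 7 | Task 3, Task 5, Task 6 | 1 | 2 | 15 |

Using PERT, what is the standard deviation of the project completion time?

3.57 weeks

te_Task 1 = (2 + 4·4 + 12)/6 = 30/6 = 5; σ²_Task 1 = ((12−2)/6)² = 2.778
te_Task 2 = (5 + 4·7 + 15)/6 = 48/6 = 8; σ²_Task 2 = ((15−5)/6)² = 2.778
te_Task 3 = (3 + 4·6 + 9)/6 = 36/6 = 6; σ²_Task 3 = ((9−3)/6)² = 1.000
te_Task 4 = (13 + 4·14 + 21)/6 = 90/6 = 15; σ²_Task 4 = ((21−13)/6)² = 1.778
te_Task 5 = (7 + 4·12 + 17)/6 = 72/6 = 12; σ²_Task 5 = ((17−7)/6)² = 2.778
te_Task 6 = (8 + 4·13 + 18)/6 = 78/6 = 13; σ²_Task 6 = ((18−8)/6)² = 2.778
te_Task 7 = (1 + 4·2 + 15)/6 = 24/6 = 4; σ²_Task 7 = ((15−1)/6)² = 5.444

Forward pass:
ES_Task 1 = 0; EF_Task 1 = 5
ES_Task 2 = 0; EF_Task 2 = 8
ES_Task 3 = max(EF_Task 1=5, EF_Task 2=8) = 8; EF_Task 3 = 8+6 = 14
ES_Task 4 = max(EF_Task 1=5, EF_Task 2=8) = 8; EF_Task 4 = 8+15 = 23
ES_Task 5 = 23; EF_Task 5 = 23+12 = 35
ES_Task 6 = max(EF_Task 1=5, EF_Task 4=23) = 23; EF_Task 6 = 23+13 = 36
ES_Task 7 = max(EF_Task 3=14, EF_Task 5=35, EF_Task 6=36) = 36; EF_Task 7 = 36+4 = 40
Expected project duration μ = 40 weeks. Critical path: Task 2 → Task 4 → Task 6 → Task 7.

Variance along critical path = 2.778 + 1.778 + 2.778 + 5.444 = 12.778
σ = √12.778 = 3.575 weeks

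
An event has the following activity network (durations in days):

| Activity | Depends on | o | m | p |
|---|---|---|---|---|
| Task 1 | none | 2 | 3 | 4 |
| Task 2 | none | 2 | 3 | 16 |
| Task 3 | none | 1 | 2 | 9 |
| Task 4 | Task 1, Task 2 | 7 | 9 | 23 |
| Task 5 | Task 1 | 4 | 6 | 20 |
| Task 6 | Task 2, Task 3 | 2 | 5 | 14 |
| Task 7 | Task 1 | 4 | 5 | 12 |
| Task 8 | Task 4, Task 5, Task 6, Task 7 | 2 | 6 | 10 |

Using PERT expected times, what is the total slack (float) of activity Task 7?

te_Task 1 = (2 + 4·3 + 4)/6 = 18/6 = 3
te_Task 2 = (2 + 4·3 + 16)/6 = 30/6 = 5
te_Task 3 = (1 + 4·2 + 9)/6 = 18/6 = 3
te_Task 4 = (7 + 4·9 + 23)/6 = 66/6 = 11
te_Task 5 = (4 + 4·6 + 20)/6 = 48/6 = 8
te_Task 6 = (2 + 4·5 + 14)/6 = 36/6 = 6
te_Task 7 = (4 + 4·5 + 12)/6 = 36/6 = 6
te_Task 8 = (2 + 4·6 + 10)/6 = 36/6 = 6

Forward pass:
ES_Task 1 = 0; EF_Task 1 = 3
ES_Task 2 = 0; EF_Task 2 = 5
ES_Task 3 = 0; EF_Task 3 = 3
ES_Task 4 = max(EF_Task 1=3, EF_Task 2=5) = 5; EF_Task 4 = 5+11 = 16
ES_Task 5 = 3; EF_Task 5 = 3+8 = 11
ES_Task 6 = max(EF_Task 2=5, EF_Task 3=3) = 5; EF_Task 6 = 5+6 = 11
ES_Task 7 = 3; EF_Task 7 = 3+6 = 9
ES_Task 8 = max(EF_Task 4=16, EF_Task 5=11, EF_Task 6=11, EF_Task 7=9) = 16; EF_Task 8 = 16+6 = 22
Expected project duration μ = 22 days. Critical path: Task 2 → Task 4 → Task 8.

Backward pass:
LF_Task 8 = 22; LS_Task 8 = 22−6 = 16
LF_Task 7 = LS_Task 8 = 16; LS_Task 7 = 16−6 = 10
LF_Task 6 = LS_Task 8 = 16; LS_Task 6 = 16−6 = 10
LF_Task 5 = LS_Task 8 = 16; LS_Task 5 = 16−8 = 8
LF_Task 4 = LS_Task 8 = 16; LS_Task 4 = 16−11 = 5
LF_Task 3 = LS_Task 6 = 10; LS_Task 3 = 10−3 = 7
LF_Task 2 = min(LS_Task 4=5, LS_Task 6=10) = 5; LS_Task 2 = 5−5 = 0
LF_Task 1 = min(LS_Task 4=5, LS_Task 5=8, LS_Task 7=10) = 5; LS_Task 1 = 5−3 = 2
Slack_Task 7 = LS_Task 7 − ES_Task 7 = 10 − 3 = 7

7 days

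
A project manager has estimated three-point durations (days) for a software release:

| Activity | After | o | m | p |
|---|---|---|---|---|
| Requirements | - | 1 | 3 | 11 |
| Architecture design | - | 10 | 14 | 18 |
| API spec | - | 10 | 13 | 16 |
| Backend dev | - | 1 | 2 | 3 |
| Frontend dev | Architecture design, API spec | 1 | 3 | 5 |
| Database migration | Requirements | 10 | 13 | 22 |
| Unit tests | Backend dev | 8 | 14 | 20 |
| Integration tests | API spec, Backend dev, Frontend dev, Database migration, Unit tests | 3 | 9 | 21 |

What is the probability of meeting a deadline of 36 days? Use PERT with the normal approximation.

te_Requirements = (1 + 4·3 + 11)/6 = 24/6 = 4; σ²_Requirements = ((11−1)/6)² = 2.778
te_Architecture design = (10 + 4·14 + 18)/6 = 84/6 = 14; σ²_Architecture design = ((18−10)/6)² = 1.778
te_API spec = (10 + 4·13 + 16)/6 = 78/6 = 13; σ²_API spec = ((16−10)/6)² = 1.000
te_Backend dev = (1 + 4·2 + 3)/6 = 12/6 = 2; σ²_Backend dev = ((3−1)/6)² = 0.111
te_Frontend dev = (1 + 4·3 + 5)/6 = 18/6 = 3; σ²_Frontend dev = ((5−1)/6)² = 0.444
te_Database migration = (10 + 4·13 + 22)/6 = 84/6 = 14; σ²_Database migration = ((22−10)/6)² = 4.000
te_Unit tests = (8 + 4·14 + 20)/6 = 84/6 = 14; σ²_Unit tests = ((20−8)/6)² = 4.000
te_Integration tests = (3 + 4·9 + 21)/6 = 60/6 = 10; σ²_Integration tests = ((21−3)/6)² = 9.000

Forward pass:
ES_Requirements = 0; EF_Requirements = 4
ES_Architecture design = 0; EF_Architecture design = 14
ES_API spec = 0; EF_API spec = 13
ES_Backend dev = 0; EF_Backend dev = 2
ES_Frontend dev = max(EF_Architecture design=14, EF_API spec=13) = 14; EF_Frontend dev = 14+3 = 17
ES_Database migration = 4; EF_Database migration = 4+14 = 18
ES_Unit tests = 2; EF_Unit tests = 2+14 = 16
ES_Integration tests = max(EF_API spec=13, EF_Backend dev=2, EF_Frontend dev=17, EF_Database migration=18, EF_Unit tests=16) = 18; EF_Integration tests = 18+10 = 28
Expected project duration μ = 28 days. Critical path: Requirements → Database migration → Integration tests.

Variance along critical path = 2.778 + 4.000 + 9.000 = 15.778; σ = √15.778 = 3.972 days.
Z = (36 − 28) / 3.972 = 2.014
P(T ≤ 36) = Φ(2.014) ≈ 0.978

0.978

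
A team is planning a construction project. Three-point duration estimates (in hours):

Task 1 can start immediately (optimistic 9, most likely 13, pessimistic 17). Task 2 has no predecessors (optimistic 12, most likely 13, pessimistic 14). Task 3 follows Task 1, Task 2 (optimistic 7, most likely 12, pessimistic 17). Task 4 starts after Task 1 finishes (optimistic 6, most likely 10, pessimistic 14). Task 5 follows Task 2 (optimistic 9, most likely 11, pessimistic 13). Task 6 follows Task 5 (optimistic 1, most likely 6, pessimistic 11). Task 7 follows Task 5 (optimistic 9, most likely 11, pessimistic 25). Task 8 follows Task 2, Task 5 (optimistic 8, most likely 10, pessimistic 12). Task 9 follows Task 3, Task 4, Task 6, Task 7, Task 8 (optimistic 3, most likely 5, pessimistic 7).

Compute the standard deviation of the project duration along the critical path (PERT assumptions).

te_Task 1 = (9 + 4·13 + 17)/6 = 78/6 = 13; σ²_Task 1 = ((17−9)/6)² = 1.778
te_Task 2 = (12 + 4·13 + 14)/6 = 78/6 = 13; σ²_Task 2 = ((14−12)/6)² = 0.111
te_Task 3 = (7 + 4·12 + 17)/6 = 72/6 = 12; σ²_Task 3 = ((17−7)/6)² = 2.778
te_Task 4 = (6 + 4·10 + 14)/6 = 60/6 = 10; σ²_Task 4 = ((14−6)/6)² = 1.778
te_Task 5 = (9 + 4·11 + 13)/6 = 66/6 = 11; σ²_Task 5 = ((13−9)/6)² = 0.444
te_Task 6 = (1 + 4·6 + 11)/6 = 36/6 = 6; σ²_Task 6 = ((11−1)/6)² = 2.778
te_Task 7 = (9 + 4·11 + 25)/6 = 78/6 = 13; σ²_Task 7 = ((25−9)/6)² = 7.111
te_Task 8 = (8 + 4·10 + 12)/6 = 60/6 = 10; σ²_Task 8 = ((12−8)/6)² = 0.444
te_Task 9 = (3 + 4·5 + 7)/6 = 30/6 = 5; σ²_Task 9 = ((7−3)/6)² = 0.444

Forward pass:
ES_Task 1 = 0; EF_Task 1 = 13
ES_Task 2 = 0; EF_Task 2 = 13
ES_Task 3 = max(EF_Task 1=13, EF_Task 2=13) = 13; EF_Task 3 = 13+12 = 25
ES_Task 4 = 13; EF_Task 4 = 13+10 = 23
ES_Task 5 = 13; EF_Task 5 = 13+11 = 24
ES_Task 6 = 24; EF_Task 6 = 24+6 = 30
ES_Task 7 = 24; EF_Task 7 = 24+13 = 37
ES_Task 8 = max(EF_Task 2=13, EF_Task 5=24) = 24; EF_Task 8 = 24+10 = 34
ES_Task 9 = max(EF_Task 3=25, EF_Task 4=23, EF_Task 6=30, EF_Task 7=37, EF_Task 8=34) = 37; EF_Task 9 = 37+5 = 42
Expected project duration μ = 42 hours. Critical path: Task 2 → Task 5 → Task 7 → Task 9.

Variance along critical path = 0.111 + 0.444 + 7.111 + 0.444 = 8.111
σ = √8.111 = 2.848 hours

2.85 hours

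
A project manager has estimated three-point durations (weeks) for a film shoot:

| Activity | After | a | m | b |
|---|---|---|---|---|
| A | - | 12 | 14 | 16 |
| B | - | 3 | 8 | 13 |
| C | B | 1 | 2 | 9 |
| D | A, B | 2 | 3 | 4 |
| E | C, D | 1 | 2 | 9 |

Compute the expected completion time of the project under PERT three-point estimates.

20 weeks

te_A = (12 + 4·14 + 16)/6 = 84/6 = 14
te_B = (3 + 4·8 + 13)/6 = 48/6 = 8
te_C = (1 + 4·2 + 9)/6 = 18/6 = 3
te_D = (2 + 4·3 + 4)/6 = 18/6 = 3
te_E = (1 + 4·2 + 9)/6 = 18/6 = 3

Forward pass:
ES_A = 0; EF_A = 14
ES_B = 0; EF_B = 8
ES_C = 8; EF_C = 8+3 = 11
ES_D = max(EF_A=14, EF_B=8) = 14; EF_D = 14+3 = 17
ES_E = max(EF_C=11, EF_D=17) = 17; EF_E = 17+3 = 20
Expected project duration μ = 20 weeks. Critical path: A → D → E.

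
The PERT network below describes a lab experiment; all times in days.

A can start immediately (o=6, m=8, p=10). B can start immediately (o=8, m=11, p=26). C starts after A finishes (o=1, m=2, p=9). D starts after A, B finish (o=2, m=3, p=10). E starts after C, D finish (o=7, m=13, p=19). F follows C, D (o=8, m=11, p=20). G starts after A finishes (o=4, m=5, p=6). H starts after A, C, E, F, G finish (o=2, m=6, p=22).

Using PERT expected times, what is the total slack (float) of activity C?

6 days

te_A = (6 + 4·8 + 10)/6 = 48/6 = 8
te_B = (8 + 4·11 + 26)/6 = 78/6 = 13
te_C = (1 + 4·2 + 9)/6 = 18/6 = 3
te_D = (2 + 4·3 + 10)/6 = 24/6 = 4
te_E = (7 + 4·13 + 19)/6 = 78/6 = 13
te_F = (8 + 4·11 + 20)/6 = 72/6 = 12
te_G = (4 + 4·5 + 6)/6 = 30/6 = 5
te_H = (2 + 4·6 + 22)/6 = 48/6 = 8

Forward pass:
ES_A = 0; EF_A = 8
ES_B = 0; EF_B = 13
ES_C = 8; EF_C = 8+3 = 11
ES_D = max(EF_A=8, EF_B=13) = 13; EF_D = 13+4 = 17
ES_E = max(EF_C=11, EF_D=17) = 17; EF_E = 17+13 = 30
ES_F = max(EF_C=11, EF_D=17) = 17; EF_F = 17+12 = 29
ES_G = 8; EF_G = 8+5 = 13
ES_H = max(EF_A=8, EF_C=11, EF_E=30, EF_F=29, EF_G=13) = 30; EF_H = 30+8 = 38
Expected project duration μ = 38 days. Critical path: B → D → E → H.

Backward pass:
LF_H = 38; LS_H = 38−8 = 30
LF_G = LS_H = 30; LS_G = 30−5 = 25
LF_F = LS_H = 30; LS_F = 30−12 = 18
LF_E = LS_H = 30; LS_E = 30−13 = 17
LF_D = min(LS_E=17, LS_F=18) = 17; LS_D = 17−4 = 13
LF_C = min(LS_E=17, LS_F=18, LS_H=30) = 17; LS_C = 17−3 = 14
LF_B = LS_D = 13; LS_B = 13−13 = 0
LF_A = min(LS_C=14, LS_D=13, LS_G=25, LS_H=30) = 13; LS_A = 13−8 = 5
Slack_C = LS_C − ES_C = 14 − 8 = 6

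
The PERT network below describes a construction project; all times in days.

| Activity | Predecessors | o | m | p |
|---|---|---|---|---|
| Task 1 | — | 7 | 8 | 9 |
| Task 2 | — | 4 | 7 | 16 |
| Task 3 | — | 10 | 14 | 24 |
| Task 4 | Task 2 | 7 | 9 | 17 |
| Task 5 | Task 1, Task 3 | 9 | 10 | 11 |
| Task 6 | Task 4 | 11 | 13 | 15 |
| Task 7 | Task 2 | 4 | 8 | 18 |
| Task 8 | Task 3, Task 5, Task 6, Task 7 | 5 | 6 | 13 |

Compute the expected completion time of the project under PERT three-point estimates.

te_Task 1 = (7 + 4·8 + 9)/6 = 48/6 = 8
te_Task 2 = (4 + 4·7 + 16)/6 = 48/6 = 8
te_Task 3 = (10 + 4·14 + 24)/6 = 90/6 = 15
te_Task 4 = (7 + 4·9 + 17)/6 = 60/6 = 10
te_Task 5 = (9 + 4·10 + 11)/6 = 60/6 = 10
te_Task 6 = (11 + 4·13 + 15)/6 = 78/6 = 13
te_Task 7 = (4 + 4·8 + 18)/6 = 54/6 = 9
te_Task 8 = (5 + 4·6 + 13)/6 = 42/6 = 7

Forward pass:
ES_Task 1 = 0; EF_Task 1 = 8
ES_Task 2 = 0; EF_Task 2 = 8
ES_Task 3 = 0; EF_Task 3 = 15
ES_Task 4 = 8; EF_Task 4 = 8+10 = 18
ES_Task 5 = max(EF_Task 1=8, EF_Task 3=15) = 15; EF_Task 5 = 15+10 = 25
ES_Task 6 = 18; EF_Task 6 = 18+13 = 31
ES_Task 7 = 8; EF_Task 7 = 8+9 = 17
ES_Task 8 = max(EF_Task 3=15, EF_Task 5=25, EF_Task 6=31, EF_Task 7=17) = 31; EF_Task 8 = 31+7 = 38
Expected project duration μ = 38 days. Critical path: Task 2 → Task 4 → Task 6 → Task 8.

38 days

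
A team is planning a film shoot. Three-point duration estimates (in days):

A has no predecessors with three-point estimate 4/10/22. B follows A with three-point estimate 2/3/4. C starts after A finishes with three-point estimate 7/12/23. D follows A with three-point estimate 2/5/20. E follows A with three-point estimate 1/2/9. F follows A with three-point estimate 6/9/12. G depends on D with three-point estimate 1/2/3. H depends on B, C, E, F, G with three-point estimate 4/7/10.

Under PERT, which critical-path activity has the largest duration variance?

te_A = (4 + 4·10 + 22)/6 = 66/6 = 11; σ²_A = ((22−4)/6)² = 9.000
te_B = (2 + 4·3 + 4)/6 = 18/6 = 3; σ²_B = ((4−2)/6)² = 0.111
te_C = (7 + 4·12 + 23)/6 = 78/6 = 13; σ²_C = ((23−7)/6)² = 7.111
te_D = (2 + 4·5 + 20)/6 = 42/6 = 7; σ²_D = ((20−2)/6)² = 9.000
te_E = (1 + 4·2 + 9)/6 = 18/6 = 3; σ²_E = ((9−1)/6)² = 1.778
te_F = (6 + 4·9 + 12)/6 = 54/6 = 9; σ²_F = ((12−6)/6)² = 1.000
te_G = (1 + 4·2 + 3)/6 = 12/6 = 2; σ²_G = ((3−1)/6)² = 0.111
te_H = (4 + 4·7 + 10)/6 = 42/6 = 7; σ²_H = ((10−4)/6)² = 1.000

Forward pass:
ES_A = 0; EF_A = 11
ES_B = 11; EF_B = 11+3 = 14
ES_C = 11; EF_C = 11+13 = 24
ES_D = 11; EF_D = 11+7 = 18
ES_E = 11; EF_E = 11+3 = 14
ES_F = 11; EF_F = 11+9 = 20
ES_G = 18; EF_G = 18+2 = 20
ES_H = max(EF_B=14, EF_C=24, EF_E=14, EF_F=20, EF_G=20) = 24; EF_H = 24+7 = 31
Expected project duration μ = 31 days. Critical path: A → C → H.

Variances on critical path: σ²_A=9.000, σ²_C=7.111, σ²_H=1.000.
Largest is σ²_A = 9.000.

A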